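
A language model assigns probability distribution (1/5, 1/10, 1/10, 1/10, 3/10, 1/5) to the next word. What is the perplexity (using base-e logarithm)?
5.4507

Perplexity is e^H (or exp(H) for natural log).

First, H = -Σ p log p = 1.6957 nats
Perplexity = e^1.6957 = 5.4507

Interpretation: The model's uncertainty is equivalent to choosing uniformly among 5.5 options.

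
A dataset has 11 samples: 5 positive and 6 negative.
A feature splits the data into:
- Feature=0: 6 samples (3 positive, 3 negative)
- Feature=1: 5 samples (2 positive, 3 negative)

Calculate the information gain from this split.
0.0072 bits

Information Gain = H(Y) - H(Y|Feature)

Before split:
P(positive) = 5/11 = 0.4545
H(Y) = 0.9940 bits

After split:
Feature=0: H = 1.0000 bits (weight = 6/11)
Feature=1: H = 0.9710 bits (weight = 5/11)
H(Y|Feature) = (6/11)×1.0000 + (5/11)×0.9710 = 0.9868 bits

Information Gain = 0.9940 - 0.9868 = 0.0072 bits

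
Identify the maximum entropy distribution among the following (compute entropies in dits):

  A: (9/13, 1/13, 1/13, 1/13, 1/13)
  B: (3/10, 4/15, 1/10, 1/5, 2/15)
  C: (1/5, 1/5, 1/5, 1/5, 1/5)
C

For a discrete distribution over n outcomes, entropy is maximized by the uniform distribution.

Computing entropies:
H(A) = 0.4533 dits
H(B) = 0.6664 dits
H(C) = 0.6990 dits

The uniform distribution (where all probabilities equal 1/5) achieves the maximum entropy of log_10(5) = 0.6990 dits.

Distribution C has the highest entropy.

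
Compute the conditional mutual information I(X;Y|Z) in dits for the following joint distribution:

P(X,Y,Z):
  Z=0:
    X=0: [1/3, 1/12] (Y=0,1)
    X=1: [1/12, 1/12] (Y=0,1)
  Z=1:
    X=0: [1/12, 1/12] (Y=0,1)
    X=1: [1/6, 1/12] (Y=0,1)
0.0133 dits

Conditional mutual information: I(X;Y|Z) = H(X|Z) + H(Y|Z) - H(X,Y|Z)

H(Z) = 0.2950
H(X,Z) = 0.5683 → H(X|Z) = 0.2734
H(Y,Z) = 0.5683 → H(Y|Z) = 0.2734
H(X,Y,Z) = 0.8283 → H(X,Y|Z) = 0.5334

I(X;Y|Z) = 0.2734 + 0.2734 - 0.5334 = 0.0133 dits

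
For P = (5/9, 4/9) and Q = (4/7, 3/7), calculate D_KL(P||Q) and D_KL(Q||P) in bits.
D_KL(P||Q) = 0.0007, D_KL(Q||P) = 0.0007

KL divergence is not symmetric: D_KL(P||Q) ≠ D_KL(Q||P) in general.

D_KL(P||Q) = 0.0007 bits
D_KL(Q||P) = 0.0007 bits

In this case they happen to be equal (to 4 decimal places).

This asymmetry is why KL divergence is not a true distance metric.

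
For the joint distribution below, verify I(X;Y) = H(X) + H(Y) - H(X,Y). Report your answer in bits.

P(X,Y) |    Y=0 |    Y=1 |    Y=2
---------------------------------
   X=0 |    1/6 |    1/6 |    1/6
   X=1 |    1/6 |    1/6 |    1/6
I(X;Y) = 0.0000 bits

Mutual information has multiple equivalent forms:
- I(X;Y) = H(X) - H(X|Y)
- I(X;Y) = H(Y) - H(Y|X)
- I(X;Y) = H(X) + H(Y) - H(X,Y)

Computing all quantities:
H(X) = 1.0000, H(Y) = 1.5850, H(X,Y) = 2.5850
H(X|Y) = 1.0000, H(Y|X) = 1.5850

Verification:
H(X) - H(X|Y) = 1.0000 - 1.0000 = 0.0000
H(Y) - H(Y|X) = 1.5850 - 1.5850 = 0.0000
H(X) + H(Y) - H(X,Y) = 1.0000 + 1.5850 - 2.5850 = 0.0000

All forms give I(X;Y) = 0.0000 bits. ✓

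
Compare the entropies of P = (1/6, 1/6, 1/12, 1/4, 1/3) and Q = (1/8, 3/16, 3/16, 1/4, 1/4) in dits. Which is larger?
Q

Computing entropies in dits:
H(P) = 0.6589
H(Q) = 0.6865

Distribution Q has higher entropy.

Intuition: The distribution closer to uniform (more spread out) has higher entropy.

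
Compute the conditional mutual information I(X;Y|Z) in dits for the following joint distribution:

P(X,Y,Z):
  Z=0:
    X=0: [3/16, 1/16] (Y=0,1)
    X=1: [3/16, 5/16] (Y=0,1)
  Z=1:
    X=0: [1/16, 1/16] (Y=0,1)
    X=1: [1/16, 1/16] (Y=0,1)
0.0211 dits

Conditional mutual information: I(X;Y|Z) = H(X|Z) + H(Y|Z) - H(X,Y|Z)

H(Z) = 0.2442
H(X,Z) = 0.5268 → H(X|Z) = 0.2826
H(Y,Z) = 0.5452 → H(Y|Z) = 0.3010
H(X,Y,Z) = 0.8068 → H(X,Y|Z) = 0.5626

I(X;Y|Z) = 0.2826 + 0.3010 - 0.5626 = 0.0211 dits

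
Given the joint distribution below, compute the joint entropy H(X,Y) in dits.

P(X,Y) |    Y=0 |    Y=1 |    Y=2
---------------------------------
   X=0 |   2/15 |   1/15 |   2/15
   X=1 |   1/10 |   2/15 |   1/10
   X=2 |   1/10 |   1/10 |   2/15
0.9451 dits

Joint entropy is H(X,Y) = -Σ_{x,y} p(x,y) log p(x,y).

Summing over all non-zero entries:
H(X,Y) = -[2/15·log_10(2/15) + 1/15·log_10(1/15) + 2/15·log_10(2/15) + 1/10·log_10(1/10) + 2/15·log_10(2/15) + 1/10·log_10(1/10) + 1/10·log_10(1/10) + 1/10·log_10(1/10) + 2/15·log_10(2/15)]
H(X,Y) = 0.9451 dits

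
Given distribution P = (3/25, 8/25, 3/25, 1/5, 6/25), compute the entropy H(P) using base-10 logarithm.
0.6679 dits

Shannon entropy is H(X) = -Σ p(x) log p(x).

For P = (3/25, 8/25, 3/25, 1/5, 6/25):
H = -3/25 × log_10(3/25) -8/25 × log_10(8/25) -3/25 × log_10(3/25) -1/5 × log_10(1/5) -6/25 × log_10(6/25)
H = 0.6679 dits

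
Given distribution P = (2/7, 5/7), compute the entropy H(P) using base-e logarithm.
0.5983 nats

Shannon entropy is H(X) = -Σ p(x) log p(x).

For P = (2/7, 5/7):
H = -2/7 × log_e(2/7) -5/7 × log_e(5/7)
H = 0.5983 nats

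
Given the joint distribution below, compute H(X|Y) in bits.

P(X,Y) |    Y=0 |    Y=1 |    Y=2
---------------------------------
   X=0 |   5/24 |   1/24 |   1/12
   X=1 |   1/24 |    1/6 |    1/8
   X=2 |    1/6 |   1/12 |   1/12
1.4232 bits

Using the chain rule: H(X|Y) = H(X,Y) - H(Y)

First, compute H(X,Y) = 2.9864 bits

Marginal P(Y) = (5/12, 7/24, 7/24)
H(Y) = 1.5632 bits

H(X|Y) = H(X,Y) - H(Y) = 2.9864 - 1.5632 = 1.4232 bits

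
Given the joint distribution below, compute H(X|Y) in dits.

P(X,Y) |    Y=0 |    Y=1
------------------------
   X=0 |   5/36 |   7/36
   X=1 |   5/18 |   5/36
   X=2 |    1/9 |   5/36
0.4557 dits

Using the chain rule: H(X|Y) = H(X,Y) - H(Y)

First, compute H(X,Y) = 0.7561 dits

Marginal P(Y) = (19/36, 17/36)
H(Y) = 0.3004 dits

H(X|Y) = H(X,Y) - H(Y) = 0.7561 - 0.3004 = 0.4557 dits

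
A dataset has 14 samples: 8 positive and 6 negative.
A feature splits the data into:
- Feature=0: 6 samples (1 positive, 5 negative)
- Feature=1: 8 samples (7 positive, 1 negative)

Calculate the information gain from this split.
0.3960 bits

Information Gain = H(Y) - H(Y|Feature)

Before split:
P(positive) = 8/14 = 0.5714
H(Y) = 0.9852 bits

After split:
Feature=0: H = 0.6500 bits (weight = 6/14)
Feature=1: H = 0.5436 bits (weight = 8/14)
H(Y|Feature) = (6/14)×0.6500 + (8/14)×0.5436 = 0.5892 bits

Information Gain = 0.9852 - 0.5892 = 0.3960 bits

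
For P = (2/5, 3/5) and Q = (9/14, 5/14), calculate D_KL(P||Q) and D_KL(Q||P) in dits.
D_KL(P||Q) = 0.0528, D_KL(Q||P) = 0.0520

KL divergence is not symmetric: D_KL(P||Q) ≠ D_KL(Q||P) in general.

D_KL(P||Q) = 0.0528 dits
D_KL(Q||P) = 0.0520 dits

No, they are not equal!

This asymmetry is why KL divergence is not a true distance metric.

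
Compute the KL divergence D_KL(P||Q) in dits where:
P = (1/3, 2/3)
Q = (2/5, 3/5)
0.0041 dits

KL divergence: D_KL(P||Q) = Σ p(x) log(p(x)/q(x))

Computing term by term:
  x=0: 1/3 × log_10[(1/3)/(2/5)] = 1/3 × -0.0792 = -0.0264
  x=1: 2/3 × log_10[(2/3)/(3/5)] = 2/3 × 0.0458 = 0.0305

D_KL(P||Q) = 0.0041 dits

Note: KL divergence is always non-negative and equals 0 iff P = Q.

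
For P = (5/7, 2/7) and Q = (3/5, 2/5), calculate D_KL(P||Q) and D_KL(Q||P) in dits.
D_KL(P||Q) = 0.0123, D_KL(Q||P) = 0.0130

KL divergence is not symmetric: D_KL(P||Q) ≠ D_KL(Q||P) in general.

D_KL(P||Q) = 0.0123 dits
D_KL(Q||P) = 0.0130 dits

No, they are not equal!

This asymmetry is why KL divergence is not a true distance metric.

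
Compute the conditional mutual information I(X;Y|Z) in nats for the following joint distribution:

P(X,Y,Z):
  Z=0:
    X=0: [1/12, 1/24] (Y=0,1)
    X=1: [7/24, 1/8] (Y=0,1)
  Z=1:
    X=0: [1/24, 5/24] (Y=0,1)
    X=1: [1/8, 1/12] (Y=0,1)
0.0478 nats

Conditional mutual information: I(X;Y|Z) = H(X|Z) + H(Y|Z) - H(X,Y|Z)

H(Z) = 0.6897
H(X,Z) = 1.2981 → H(X|Z) = 0.6084
H(Y,Z) = 1.3244 → H(Y|Z) = 0.6348
H(X,Y,Z) = 1.8850 → H(X,Y|Z) = 1.1953

I(X;Y|Z) = 0.6084 + 0.6348 - 1.1953 = 0.0478 nats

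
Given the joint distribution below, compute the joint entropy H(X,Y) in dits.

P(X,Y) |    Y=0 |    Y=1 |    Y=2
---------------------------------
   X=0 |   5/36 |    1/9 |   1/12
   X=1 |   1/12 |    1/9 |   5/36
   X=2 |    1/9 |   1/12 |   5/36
0.9451 dits

Joint entropy is H(X,Y) = -Σ_{x,y} p(x,y) log p(x,y).

Summing over all non-zero entries:
H(X,Y) = -[5/36·log_10(5/36) + 1/9·log_10(1/9) + 1/12·log_10(1/12) + 1/12·log_10(1/12) + 1/9·log_10(1/9) + 5/36·log_10(5/36) + 1/9·log_10(1/9) + 1/12·log_10(1/12) + 5/36·log_10(5/36)]
H(X,Y) = 0.9451 dits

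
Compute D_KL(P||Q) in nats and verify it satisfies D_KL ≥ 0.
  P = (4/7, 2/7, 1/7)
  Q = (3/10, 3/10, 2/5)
0.2072 nats

KL divergence satisfies the Gibbs inequality: D_KL(P||Q) ≥ 0 for all distributions P, Q.

D_KL(P||Q) = Σ p(x) log(p(x)/q(x))
Term by term:
  x=0: 4/7 × log_e[(4/7)/(3/10)] = 0.3682
  x=1: 2/7 × log_e[(2/7)/(3/10)] = -0.0139
  x=2: 1/7 × log_e[(1/7)/(2/5)] = -0.1471
D_KL(P||Q) = 0.2072 nats

D_KL(P||Q) = 0.2072 ≥ 0 ✓

This non-negativity is a fundamental property: relative entropy cannot be negative because it measures how different Q is from P.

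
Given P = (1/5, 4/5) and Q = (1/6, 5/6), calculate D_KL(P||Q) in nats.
0.0038 nats

KL divergence: D_KL(P||Q) = Σ p(x) log(p(x)/q(x))

Computing term by term:
  x=0: 1/5 × log_e[(1/5)/(1/6)] = 1/5 × 0.1823 = 0.0365
  x=1: 4/5 × log_e[(4/5)/(5/6)] = 4/5 × -0.0408 = -0.0327

D_KL(P||Q) = 0.0038 nats

Note: KL divergence is always non-negative and equals 0 iff P = Q.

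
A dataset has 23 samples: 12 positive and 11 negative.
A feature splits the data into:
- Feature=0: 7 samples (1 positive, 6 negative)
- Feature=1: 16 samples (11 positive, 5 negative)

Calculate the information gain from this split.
0.1952 bits

Information Gain = H(Y) - H(Y|Feature)

Before split:
P(positive) = 12/23 = 0.5217
H(Y) = 0.9986 bits

After split:
Feature=0: H = 0.5917 bits (weight = 7/23)
Feature=1: H = 0.8960 bits (weight = 16/23)
H(Y|Feature) = (7/23)×0.5917 + (16/23)×0.8960 = 0.8034 bits

Information Gain = 0.9986 - 0.8034 = 0.1952 bits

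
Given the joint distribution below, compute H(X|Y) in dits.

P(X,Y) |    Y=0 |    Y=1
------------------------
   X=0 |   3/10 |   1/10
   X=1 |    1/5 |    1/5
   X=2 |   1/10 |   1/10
0.4442 dits

Using the chain rule: H(X|Y) = H(X,Y) - H(Y)

First, compute H(X,Y) = 0.7365 dits

Marginal P(Y) = (3/5, 2/5)
H(Y) = 0.2923 dits

H(X|Y) = H(X,Y) - H(Y) = 0.7365 - 0.2923 = 0.4442 dits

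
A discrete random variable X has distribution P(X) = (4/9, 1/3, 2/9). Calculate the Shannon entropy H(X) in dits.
0.4607 dits

Shannon entropy is H(X) = -Σ p(x) log p(x).

For P = (4/9, 1/3, 2/9):
H = -4/9 × log_10(4/9) -1/3 × log_10(1/3) -2/9 × log_10(2/9)
H = 0.4607 dits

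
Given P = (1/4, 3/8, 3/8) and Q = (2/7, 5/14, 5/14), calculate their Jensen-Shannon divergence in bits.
0.0012 bits

Jensen-Shannon divergence is:
JSD(P||Q) = 0.5 × D_KL(P||M) + 0.5 × D_KL(Q||M)
where M = 0.5 × (P + Q) is the mixture distribution.

M = 0.5 × (1/4, 3/8, 3/8) + 0.5 × (2/7, 5/14, 5/14) = (0.267857, 0.366071, 0.366071)

D_KL(P||M) = 0.0012 bits
D_KL(Q||M) = 0.0012 bits

JSD(P||Q) = 0.5 × 0.0012 + 0.5 × 0.0012 = 0.0012 bits

Unlike KL divergence, JSD is symmetric and bounded: 0 ≤ JSD ≤ log(2).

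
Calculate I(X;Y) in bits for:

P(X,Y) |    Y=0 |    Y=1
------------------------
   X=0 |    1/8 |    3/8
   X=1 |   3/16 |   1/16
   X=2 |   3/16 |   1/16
0.1887 bits

Mutual information: I(X;Y) = H(X) + H(Y) - H(X,Y)

Marginals:
P(X) = (1/2, 1/4, 1/4), H(X) = 1.5000 bits
P(Y) = (1/2, 1/2), H(Y) = 1.0000 bits

Joint entropy: H(X,Y) = 2.3113 bits

I(X;Y) = 1.5000 + 1.0000 - 2.3113 = 0.1887 bits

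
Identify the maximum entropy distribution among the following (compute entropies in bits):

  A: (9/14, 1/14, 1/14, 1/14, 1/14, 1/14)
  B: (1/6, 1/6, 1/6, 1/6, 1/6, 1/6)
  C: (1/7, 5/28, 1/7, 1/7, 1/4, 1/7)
B

For a discrete distribution over n outcomes, entropy is maximized by the uniform distribution.

Computing entropies:
H(A) = 1.7695 bits
H(B) = 2.5850 bits
H(C) = 2.5480 bits

The uniform distribution (where all probabilities equal 1/6) achieves the maximum entropy of log_2(6) = 2.5850 bits.

Distribution B has the highest entropy.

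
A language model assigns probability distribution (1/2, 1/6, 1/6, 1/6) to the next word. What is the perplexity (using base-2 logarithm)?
3.4641

Perplexity is 2^H (or exp(H) for natural log).

First, H = -Σ p log p = 1.7925 bits
Perplexity = 2^1.7925 = 3.4641

Interpretation: The model's uncertainty is equivalent to choosing uniformly among 3.5 options.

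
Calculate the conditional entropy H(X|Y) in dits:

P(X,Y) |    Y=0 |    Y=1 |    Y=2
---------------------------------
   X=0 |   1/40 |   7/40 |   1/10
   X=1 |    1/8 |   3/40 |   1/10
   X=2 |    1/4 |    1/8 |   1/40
0.4086 dits

Using the chain rule: H(X|Y) = H(X,Y) - H(Y)

First, compute H(X,Y) = 0.8732 dits

Marginal P(Y) = (2/5, 3/8, 9/40)
H(Y) = 0.4647 dits

H(X|Y) = H(X,Y) - H(Y) = 0.8732 - 0.4647 = 0.4086 dits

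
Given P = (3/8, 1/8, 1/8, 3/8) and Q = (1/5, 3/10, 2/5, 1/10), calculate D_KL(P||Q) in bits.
0.6875 bits

KL divergence: D_KL(P||Q) = Σ p(x) log(p(x)/q(x))

Computing term by term:
  x=0: 3/8 × log_2[(3/8)/(1/5)] = 3/8 × 0.9069 = 0.3401
  x=1: 1/8 × log_2[(1/8)/(3/10)] = 1/8 × -1.2630 = -0.1579
  x=2: 1/8 × log_2[(1/8)/(2/5)] = 1/8 × -1.6781 = -0.2098
  x=3: 3/8 × log_2[(3/8)/(1/10)] = 3/8 × 1.9069 = 0.7151

D_KL(P||Q) = 0.6875 bits

Note: KL divergence is always non-negative and equals 0 iff P = Q.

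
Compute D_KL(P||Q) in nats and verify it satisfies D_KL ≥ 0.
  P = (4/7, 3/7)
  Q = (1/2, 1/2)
0.0102 nats

KL divergence satisfies the Gibbs inequality: D_KL(P||Q) ≥ 0 for all distributions P, Q.

D_KL(P||Q) = Σ p(x) log(p(x)/q(x))
Term by term:
  x=0: 4/7 × log_e[(4/7)/(1/2)] = 0.0763
  x=1: 3/7 × log_e[(3/7)/(1/2)] = -0.0661
D_KL(P||Q) = 0.0102 nats

D_KL(P||Q) = 0.0102 ≥ 0 ✓

This non-negativity is a fundamental property: relative entropy cannot be negative because it measures how different Q is from P.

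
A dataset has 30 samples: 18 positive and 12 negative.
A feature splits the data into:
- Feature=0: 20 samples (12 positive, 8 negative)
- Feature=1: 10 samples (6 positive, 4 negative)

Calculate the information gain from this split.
0.0000 bits

Information Gain = H(Y) - H(Y|Feature)

Before split:
P(positive) = 18/30 = 0.6000
H(Y) = 0.9710 bits

After split:
Feature=0: H = 0.9710 bits (weight = 20/30)
Feature=1: H = 0.9710 bits (weight = 10/30)
H(Y|Feature) = (20/30)×0.9710 + (10/30)×0.9710 = 0.9710 bits

Information Gain = 0.9710 - 0.9710 = 0.0000 bits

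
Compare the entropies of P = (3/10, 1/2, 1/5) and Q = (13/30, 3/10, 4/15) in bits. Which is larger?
Q

Computing entropies in bits:
H(P) = 1.4855
H(Q) = 1.5524

Distribution Q has higher entropy.

Intuition: The distribution closer to uniform (more spread out) has higher entropy.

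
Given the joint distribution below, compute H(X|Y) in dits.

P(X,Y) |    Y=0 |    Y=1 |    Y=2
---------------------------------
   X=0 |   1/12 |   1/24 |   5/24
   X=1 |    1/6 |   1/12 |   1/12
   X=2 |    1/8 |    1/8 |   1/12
0.4446 dits

Using the chain rule: H(X|Y) = H(X,Y) - H(Y)

First, compute H(X,Y) = 0.9146 dits

Marginal P(Y) = (3/8, 1/4, 3/8)
H(Y) = 0.4700 dits

H(X|Y) = H(X,Y) - H(Y) = 0.9146 - 0.4700 = 0.4446 dits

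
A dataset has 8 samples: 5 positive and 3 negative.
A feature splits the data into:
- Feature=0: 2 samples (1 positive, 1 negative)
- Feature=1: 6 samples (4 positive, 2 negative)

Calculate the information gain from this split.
0.0157 bits

Information Gain = H(Y) - H(Y|Feature)

Before split:
P(positive) = 5/8 = 0.6250
H(Y) = 0.9544 bits

After split:
Feature=0: H = 1.0000 bits (weight = 2/8)
Feature=1: H = 0.9183 bits (weight = 6/8)
H(Y|Feature) = (2/8)×1.0000 + (6/8)×0.9183 = 0.9387 bits

Information Gain = 0.9544 - 0.9387 = 0.0157 bits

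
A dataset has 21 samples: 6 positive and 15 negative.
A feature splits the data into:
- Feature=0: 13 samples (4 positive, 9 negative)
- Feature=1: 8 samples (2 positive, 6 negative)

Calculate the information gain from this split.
0.0028 bits

Information Gain = H(Y) - H(Y|Feature)

Before split:
P(positive) = 6/21 = 0.2857
H(Y) = 0.8631 bits

After split:
Feature=0: H = 0.8905 bits (weight = 13/21)
Feature=1: H = 0.8113 bits (weight = 8/21)
H(Y|Feature) = (13/21)×0.8905 + (8/21)×0.8113 = 0.8603 bits

Information Gain = 0.8631 - 0.8603 = 0.0028 bits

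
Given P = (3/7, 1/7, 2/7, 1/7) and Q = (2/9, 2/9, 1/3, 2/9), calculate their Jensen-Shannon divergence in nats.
0.0263 nats

Jensen-Shannon divergence is:
JSD(P||Q) = 0.5 × D_KL(P||M) + 0.5 × D_KL(Q||M)
where M = 0.5 × (P + Q) is the mixture distribution.

M = 0.5 × (3/7, 1/7, 2/7, 1/7) + 0.5 × (2/9, 2/9, 1/3, 2/9) = (0.325397, 0.18254, 0.309524, 0.18254)

D_KL(P||M) = 0.0251 nats
D_KL(Q||M) = 0.0274 nats

JSD(P||Q) = 0.5 × 0.0251 + 0.5 × 0.0274 = 0.0263 nats

Unlike KL divergence, JSD is symmetric and bounded: 0 ≤ JSD ≤ log(2).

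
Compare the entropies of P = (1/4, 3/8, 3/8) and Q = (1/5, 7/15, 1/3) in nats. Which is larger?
P

Computing entropies in nats:
H(P) = 1.0822
H(Q) = 1.0438

Distribution P has higher entropy.

Intuition: The distribution closer to uniform (more spread out) has higher entropy.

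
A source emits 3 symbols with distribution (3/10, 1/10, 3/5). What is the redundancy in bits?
0.2895 bits

Redundancy measures how far a source is from maximum entropy:
R = H_max - H(X)

Maximum entropy for 3 symbols: H_max = log_2(3) = 1.5850 bits
Actual entropy: H(X) = 1.2955 bits
Redundancy: R = 1.5850 - 1.2955 = 0.2895 bits

This redundancy represents potential for compression: the source could be compressed by 0.2895 bits per symbol.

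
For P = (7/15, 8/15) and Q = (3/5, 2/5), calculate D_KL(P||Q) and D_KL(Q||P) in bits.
D_KL(P||Q) = 0.0522, D_KL(Q||P) = 0.0515

KL divergence is not symmetric: D_KL(P||Q) ≠ D_KL(Q||P) in general.

D_KL(P||Q) = 0.0522 bits
D_KL(Q||P) = 0.0515 bits

No, they are not equal!

This asymmetry is why KL divergence is not a true distance metric.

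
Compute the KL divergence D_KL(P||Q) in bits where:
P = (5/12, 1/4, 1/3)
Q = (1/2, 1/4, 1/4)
0.0287 bits

KL divergence: D_KL(P||Q) = Σ p(x) log(p(x)/q(x))

Computing term by term:
  x=0: 5/12 × log_2[(5/12)/(1/2)] = 5/12 × -0.2630 = -0.1096
  x=1: 1/4 × log_2[(1/4)/(1/4)] = 1/4 × 0.0000 = 0.0000
  x=2: 1/3 × log_2[(1/3)/(1/4)] = 1/3 × 0.4150 = 0.1383

D_KL(P||Q) = 0.0287 bits

Note: KL divergence is always non-negative and equals 0 iff P = Q.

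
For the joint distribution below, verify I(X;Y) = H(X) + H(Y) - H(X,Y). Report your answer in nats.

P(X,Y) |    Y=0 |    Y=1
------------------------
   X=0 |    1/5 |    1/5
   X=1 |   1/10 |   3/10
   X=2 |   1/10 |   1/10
I(X;Y) = 0.0322 nats

Mutual information has multiple equivalent forms:
- I(X;Y) = H(X) - H(X|Y)
- I(X;Y) = H(Y) - H(Y|X)
- I(X;Y) = H(X) + H(Y) - H(X,Y)

Computing all quantities:
H(X) = 1.0549, H(Y) = 0.6730, H(X,Y) = 1.6957
H(X|Y) = 1.0227, H(Y|X) = 0.6408

Verification:
H(X) - H(X|Y) = 1.0549 - 1.0227 = 0.0322
H(Y) - H(Y|X) = 0.6730 - 0.6408 = 0.0322
H(X) + H(Y) - H(X,Y) = 1.0549 + 0.6730 - 1.6957 = 0.0322

All forms give I(X;Y) = 0.0322 nats. ✓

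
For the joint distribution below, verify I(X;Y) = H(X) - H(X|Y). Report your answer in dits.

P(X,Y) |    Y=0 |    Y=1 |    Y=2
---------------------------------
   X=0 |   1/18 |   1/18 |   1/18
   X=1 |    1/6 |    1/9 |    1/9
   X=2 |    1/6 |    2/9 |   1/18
I(X;Y) = 0.0144 dits

Mutual information has multiple equivalent forms:
- I(X;Y) = H(X) - H(X|Y)
- I(X;Y) = H(Y) - H(Y|X)
- I(X;Y) = H(X) + H(Y) - H(X,Y)

Computing all quantities:
H(X) = 0.4457, H(Y) = 0.4642, H(X,Y) = 0.8955
H(X|Y) = 0.4314, H(Y|X) = 0.4498

Verification:
H(X) - H(X|Y) = 0.4457 - 0.4314 = 0.0144
H(Y) - H(Y|X) = 0.4642 - 0.4498 = 0.0144
H(X) + H(Y) - H(X,Y) = 0.4457 + 0.4642 - 0.8955 = 0.0144

All forms give I(X;Y) = 0.0144 dits. ✓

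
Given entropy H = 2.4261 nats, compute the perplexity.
11.3147

Perplexity is e^H (or exp(H) for natural log).

H = 2.4261 nats
Perplexity = e^2.4261 = 11.3147

Interpretation: The model's uncertainty is equivalent to choosing uniformly among 11.3 options.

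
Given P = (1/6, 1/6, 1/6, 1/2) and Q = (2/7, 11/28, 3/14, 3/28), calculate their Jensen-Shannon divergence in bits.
0.1470 bits

Jensen-Shannon divergence is:
JSD(P||Q) = 0.5 × D_KL(P||M) + 0.5 × D_KL(Q||M)
where M = 0.5 × (P + Q) is the mixture distribution.

M = 0.5 × (1/6, 1/6, 1/6, 1/2) + 0.5 × (2/7, 11/28, 3/14, 3/28) = (0.22619, 0.279762, 4/21, 0.303571)

D_KL(P||M) = 0.1299 bits
D_KL(Q||M) = 0.1641 bits

JSD(P||Q) = 0.5 × 0.1299 + 0.5 × 0.1641 = 0.1470 bits

Unlike KL divergence, JSD is symmetric and bounded: 0 ≤ JSD ≤ log(2).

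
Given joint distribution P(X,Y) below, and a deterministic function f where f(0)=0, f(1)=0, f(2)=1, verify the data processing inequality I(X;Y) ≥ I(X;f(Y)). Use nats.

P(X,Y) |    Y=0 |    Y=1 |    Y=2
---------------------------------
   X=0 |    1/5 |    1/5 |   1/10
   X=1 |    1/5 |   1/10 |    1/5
I(X;Y) = 0.0340, I(X;f(Y)) = 0.0242, inequality holds: 0.0340 ≥ 0.0242

Data Processing Inequality: For any Markov chain X → Y → Z, we have I(X;Y) ≥ I(X;Z).

Here Z = f(Y) is a deterministic function of Y, forming X → Y → Z.

Original I(X;Y) = 0.0340 nats

After applying f:
P(X,Z) where Z=f(Y):
- P(X,Z=0) = P(X,Y=0) + P(X,Y=1)
- P(X,Z=1) = P(X,Y=2)

I(X;Z) = I(X;f(Y)) = 0.0242 nats

Verification: 0.0340 ≥ 0.0242 ✓

Information cannot be created by processing; the function f can only lose information about X.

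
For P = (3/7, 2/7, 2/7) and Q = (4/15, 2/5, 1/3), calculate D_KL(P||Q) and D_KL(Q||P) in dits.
D_KL(P||Q) = 0.0274, D_KL(Q||P) = 0.0258

KL divergence is not symmetric: D_KL(P||Q) ≠ D_KL(Q||P) in general.

D_KL(P||Q) = 0.0274 dits
D_KL(Q||P) = 0.0258 dits

No, they are not equal!

This asymmetry is why KL divergence is not a true distance metric.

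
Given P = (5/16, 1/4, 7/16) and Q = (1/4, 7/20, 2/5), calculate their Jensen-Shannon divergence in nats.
0.0063 nats

Jensen-Shannon divergence is:
JSD(P||Q) = 0.5 × D_KL(P||M) + 0.5 × D_KL(Q||M)
where M = 0.5 × (P + Q) is the mixture distribution.

M = 0.5 × (5/16, 1/4, 7/16) + 0.5 × (1/4, 7/20, 2/5) = (9/32, 3/10, 0.41875)

D_KL(P||M) = 0.0065 nats
D_KL(Q||M) = 0.0062 nats

JSD(P||Q) = 0.5 × 0.0065 + 0.5 × 0.0062 = 0.0063 nats

Unlike KL divergence, JSD is symmetric and bounded: 0 ≤ JSD ≤ log(2).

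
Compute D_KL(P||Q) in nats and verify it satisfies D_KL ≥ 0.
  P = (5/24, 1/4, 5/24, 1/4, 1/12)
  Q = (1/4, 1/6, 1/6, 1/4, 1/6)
0.0521 nats

KL divergence satisfies the Gibbs inequality: D_KL(P||Q) ≥ 0 for all distributions P, Q.

D_KL(P||Q) = Σ p(x) log(p(x)/q(x))
Term by term:
  x=0: 5/24 × log_e[(5/24)/(1/4)] = -0.0380
  x=1: 1/4 × log_e[(1/4)/(1/6)] = 0.1014
  x=2: 5/24 × log_e[(5/24)/(1/6)] = 0.0465
  x=3: 1/4 × log_e[(1/4)/(1/4)] = 0.0000
  x=4: 1/12 × log_e[(1/12)/(1/6)] = -0.0578
D_KL(P||Q) = 0.0521 nats

D_KL(P||Q) = 0.0521 ≥ 0 ✓

This non-negativity is a fundamental property: relative entropy cannot be negative because it measures how different Q is from P.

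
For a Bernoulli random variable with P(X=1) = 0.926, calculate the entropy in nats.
0.2639 nats

The binary entropy function is:
H(p) = -p log(p) - (1-p) log(1-p)

H(0.926) = -0.926 × log_e(0.926) - 0.074 × log_e(0.074)
H(0.926) = 0.2639 nats

Note: Binary entropy is maximized at p=0.5 (H=1 bit) and minimized at p=0 or p=1 (H=0).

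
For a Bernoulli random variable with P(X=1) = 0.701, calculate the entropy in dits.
0.2649 dits

The binary entropy function is:
H(p) = -p log(p) - (1-p) log(1-p)

H(0.701) = -0.701 × log_10(0.701) - 0.299 × log_10(0.299)
H(0.701) = 0.2649 dits

Note: Binary entropy is maximized at p=0.5 (H=1 bit) and minimized at p=0 or p=1 (H=0).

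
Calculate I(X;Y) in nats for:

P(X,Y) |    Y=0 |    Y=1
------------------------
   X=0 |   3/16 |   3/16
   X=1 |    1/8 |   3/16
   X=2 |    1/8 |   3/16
0.0048 nats

Mutual information: I(X;Y) = H(X) + H(Y) - H(X,Y)

Marginals:
P(X) = (3/8, 5/16, 5/16), H(X) = 1.0948 nats
P(Y) = (7/16, 9/16), H(Y) = 0.6853 nats

Joint entropy: H(X,Y) = 1.7753 nats

I(X;Y) = 1.0948 + 0.6853 - 1.7753 = 0.0048 nats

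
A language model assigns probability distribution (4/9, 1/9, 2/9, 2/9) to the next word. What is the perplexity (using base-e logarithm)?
3.5717

Perplexity is e^H (or exp(H) for natural log).

First, H = -Σ p log p = 1.2730 nats
Perplexity = e^1.2730 = 3.5717

Interpretation: The model's uncertainty is equivalent to choosing uniformly among 3.6 options.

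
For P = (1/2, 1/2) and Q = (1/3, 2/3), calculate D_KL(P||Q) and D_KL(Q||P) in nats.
D_KL(P||Q) = 0.0589, D_KL(Q||P) = 0.0566

KL divergence is not symmetric: D_KL(P||Q) ≠ D_KL(Q||P) in general.

D_KL(P||Q) = 0.0589 nats
D_KL(Q||P) = 0.0566 nats

No, they are not equal!

This asymmetry is why KL divergence is not a true distance metric.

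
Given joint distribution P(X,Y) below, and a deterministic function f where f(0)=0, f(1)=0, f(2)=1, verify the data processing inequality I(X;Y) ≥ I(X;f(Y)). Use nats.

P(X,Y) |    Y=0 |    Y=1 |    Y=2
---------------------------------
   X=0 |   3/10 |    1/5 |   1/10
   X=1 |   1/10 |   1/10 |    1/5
I(X;Y) = 0.0662, I(X;f(Y)) = 0.0633, inequality holds: 0.0662 ≥ 0.0633

Data Processing Inequality: For any Markov chain X → Y → Z, we have I(X;Y) ≥ I(X;Z).

Here Z = f(Y) is a deterministic function of Y, forming X → Y → Z.

Original I(X;Y) = 0.0662 nats

After applying f:
P(X,Z) where Z=f(Y):
- P(X,Z=0) = P(X,Y=0) + P(X,Y=1)
- P(X,Z=1) = P(X,Y=2)

I(X;Z) = I(X;f(Y)) = 0.0633 nats

Verification: 0.0662 ≥ 0.0633 ✓

Information cannot be created by processing; the function f can only lose information about X.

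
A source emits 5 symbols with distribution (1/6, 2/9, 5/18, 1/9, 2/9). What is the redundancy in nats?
0.0424 nats

Redundancy measures how far a source is from maximum entropy:
R = H_max - H(X)

Maximum entropy for 5 symbols: H_max = log_e(5) = 1.6094 nats
Actual entropy: H(X) = 1.5671 nats
Redundancy: R = 1.6094 - 1.5671 = 0.0424 nats

This redundancy represents potential for compression: the source could be compressed by 0.0424 nats per symbol.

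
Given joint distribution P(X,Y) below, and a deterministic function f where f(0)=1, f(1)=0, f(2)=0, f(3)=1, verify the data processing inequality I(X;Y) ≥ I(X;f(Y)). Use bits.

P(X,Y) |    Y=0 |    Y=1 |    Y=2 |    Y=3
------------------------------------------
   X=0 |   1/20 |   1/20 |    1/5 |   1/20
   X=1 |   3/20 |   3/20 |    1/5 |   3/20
I(X;Y) = 0.0473, I(X;f(Y)) = 0.0216, inequality holds: 0.0473 ≥ 0.0216

Data Processing Inequality: For any Markov chain X → Y → Z, we have I(X;Y) ≥ I(X;Z).

Here Z = f(Y) is a deterministic function of Y, forming X → Y → Z.

Original I(X;Y) = 0.0473 bits

After applying f:
P(X,Z) where Z=f(Y):
- P(X,Z=0) = P(X,Y=1) + P(X,Y=2)
- P(X,Z=1) = P(X,Y=0) + P(X,Y=3)

I(X;Z) = I(X;f(Y)) = 0.0216 bits

Verification: 0.0473 ≥ 0.0216 ✓

Information cannot be created by processing; the function f can only lose information about X.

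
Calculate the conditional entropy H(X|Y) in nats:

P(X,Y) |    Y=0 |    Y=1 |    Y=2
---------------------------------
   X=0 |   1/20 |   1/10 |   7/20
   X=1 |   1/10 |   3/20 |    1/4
0.6712 nats

Using the chain rule: H(X|Y) = H(X,Y) - H(Y)

First, compute H(X,Y) = 1.6089 nats

Marginal P(Y) = (3/20, 1/4, 3/5)
H(Y) = 0.9376 nats

H(X|Y) = H(X,Y) - H(Y) = 1.6089 - 0.9376 = 0.6712 nats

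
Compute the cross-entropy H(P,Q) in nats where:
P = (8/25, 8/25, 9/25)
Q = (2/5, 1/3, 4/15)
1.1206 nats

Cross-entropy: H(P,Q) = -Σ p(x) log q(x)

Alternatively: H(P,Q) = H(P) + D_KL(P||Q)
H(P) = 1.0970 nats
D_KL(P||Q) = 0.0236 nats

H(P,Q) = 1.0970 + 0.0236 = 1.1206 nats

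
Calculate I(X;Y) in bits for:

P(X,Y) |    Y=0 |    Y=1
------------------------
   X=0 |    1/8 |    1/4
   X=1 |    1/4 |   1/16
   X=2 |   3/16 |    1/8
0.1153 bits

Mutual information: I(X;Y) = H(X) + H(Y) - H(X,Y)

Marginals:
P(X) = (3/8, 5/16, 5/16), H(X) = 1.5794 bits
P(Y) = (9/16, 7/16), H(Y) = 0.9887 bits

Joint entropy: H(X,Y) = 2.4528 bits

I(X;Y) = 1.5794 + 0.9887 - 2.4528 = 0.1153 bits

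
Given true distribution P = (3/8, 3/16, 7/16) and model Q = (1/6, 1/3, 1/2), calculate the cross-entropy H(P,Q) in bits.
1.7040 bits

Cross-entropy: H(P,Q) = -Σ p(x) log q(x)

Alternatively: H(P,Q) = H(P) + D_KL(P||Q)
H(P) = 1.5052 bits
D_KL(P||Q) = 0.1988 bits

H(P,Q) = 1.5052 + 0.1988 = 1.7040 bits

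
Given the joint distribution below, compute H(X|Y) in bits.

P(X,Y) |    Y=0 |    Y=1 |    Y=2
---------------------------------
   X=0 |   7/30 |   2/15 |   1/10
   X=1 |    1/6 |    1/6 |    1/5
0.9648 bits

Using the chain rule: H(X|Y) = H(X,Y) - H(Y)

First, compute H(X,Y) = 2.5357 bits

Marginal P(Y) = (2/5, 3/10, 3/10)
H(Y) = 1.5710 bits

H(X|Y) = H(X,Y) - H(Y) = 2.5357 - 1.5710 = 0.9648 bits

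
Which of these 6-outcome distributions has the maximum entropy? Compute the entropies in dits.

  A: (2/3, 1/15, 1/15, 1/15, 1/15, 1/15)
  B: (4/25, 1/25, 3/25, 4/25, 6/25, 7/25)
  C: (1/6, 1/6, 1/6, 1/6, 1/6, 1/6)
C

For a discrete distribution over n outcomes, entropy is maximized by the uniform distribution.

Computing entropies:
H(A) = 0.5094 dits
H(B) = 0.7246 dits
H(C) = 0.7782 dits

The uniform distribution (where all probabilities equal 1/6) achieves the maximum entropy of log_10(6) = 0.7782 dits.

Distribution C has the highest entropy.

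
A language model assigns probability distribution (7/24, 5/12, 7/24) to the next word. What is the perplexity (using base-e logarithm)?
2.9551

Perplexity is e^H (or exp(H) for natural log).

First, H = -Σ p log p = 1.0835 nats
Perplexity = e^1.0835 = 2.9551

Interpretation: The model's uncertainty is equivalent to choosing uniformly among 3.0 options.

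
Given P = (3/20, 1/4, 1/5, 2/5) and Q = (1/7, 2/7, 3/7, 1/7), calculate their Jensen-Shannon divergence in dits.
0.0233 dits

Jensen-Shannon divergence is:
JSD(P||Q) = 0.5 × D_KL(P||M) + 0.5 × D_KL(Q||M)
where M = 0.5 × (P + Q) is the mixture distribution.

M = 0.5 × (3/20, 1/4, 1/5, 2/5) + 0.5 × (1/7, 2/7, 3/7, 1/7) = (0.146429, 0.267857, 11/35, 0.271429)

D_KL(P||M) = 0.0222 dits
D_KL(Q||M) = 0.0244 dits

JSD(P||Q) = 0.5 × 0.0222 + 0.5 × 0.0244 = 0.0233 dits

Unlike KL divergence, JSD is symmetric and bounded: 0 ≤ JSD ≤ log(2).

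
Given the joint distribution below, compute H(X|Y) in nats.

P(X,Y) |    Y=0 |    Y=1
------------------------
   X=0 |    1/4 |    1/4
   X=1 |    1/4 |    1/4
0.6931 nats

Using the chain rule: H(X|Y) = H(X,Y) - H(Y)

First, compute H(X,Y) = 1.3863 nats

Marginal P(Y) = (1/2, 1/2)
H(Y) = 0.6931 nats

H(X|Y) = H(X,Y) - H(Y) = 1.3863 - 0.6931 = 0.6931 nats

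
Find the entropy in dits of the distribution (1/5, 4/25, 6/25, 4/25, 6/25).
0.6920 dits

Shannon entropy is H(X) = -Σ p(x) log p(x).

For P = (1/5, 4/25, 6/25, 4/25, 6/25):
H = -1/5 × log_10(1/5) -4/25 × log_10(4/25) -6/25 × log_10(6/25) -4/25 × log_10(4/25) -6/25 × log_10(6/25)
H = 0.6920 dits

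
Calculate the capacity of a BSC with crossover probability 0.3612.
0.0563 bits

For a binary symmetric channel (BSC) with error probability p:
Capacity C = 1 - H(p) bits per symbol

where H(p) = -p log₂(p) - (1-p) log₂(1-p) is the binary entropy function.

H(0.3612) = 0.9437 bits
C = 1 - 0.9437 = 0.0563 bits per symbol

This means we can reliably transmit up to 0.0563 bits of information per channel use.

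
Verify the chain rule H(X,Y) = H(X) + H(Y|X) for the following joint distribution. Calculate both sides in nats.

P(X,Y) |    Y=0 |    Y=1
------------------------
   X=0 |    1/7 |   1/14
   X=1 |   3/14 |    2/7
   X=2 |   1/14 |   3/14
H(X,Y) = 1.6731, H(X) = 1.0346, H(Y|X) = 0.6385 (all in nats)

Chain rule: H(X,Y) = H(X) + H(Y|X)

Left side — joint entropy directly:
H(X,Y) = -Σ p(x,y) log p(x,y) = 1.6731 nats

Right side — compute H(Y|X) from the conditional distributions:
P(X) = (3/14, 1/2, 2/7), so H(X) = 1.0346 nats
H(Y|X) = Σ_x P(X=x) · H(Y|X=x):
  P(Y|X=0) = (2/3, 1/3), H(Y|X=0) = 0.6365, weight P(X=0) = 3/14
  P(Y|X=1) = (3/7, 4/7), H(Y|X=1) = 0.6829, weight P(X=1) = 1/2
  P(Y|X=2) = (1/4, 3/4), H(Y|X=2) = 0.5623, weight P(X=2) = 2/7
H(Y|X) = 0.6385 nats

H(X) + H(Y|X) = 1.0346 + 0.6385 = 1.6731 nats

Both sides equal 1.6731 nats. ✓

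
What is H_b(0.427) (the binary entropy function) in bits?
0.9846 bits

The binary entropy function is:
H(p) = -p log(p) - (1-p) log(1-p)

H(0.427) = -0.427 × log_2(0.427) - 0.573 × log_2(0.573)
H(0.427) = 0.9846 bits

Note: Binary entropy is maximized at p=0.5 (H=1 bit) and minimized at p=0 or p=1 (H=0).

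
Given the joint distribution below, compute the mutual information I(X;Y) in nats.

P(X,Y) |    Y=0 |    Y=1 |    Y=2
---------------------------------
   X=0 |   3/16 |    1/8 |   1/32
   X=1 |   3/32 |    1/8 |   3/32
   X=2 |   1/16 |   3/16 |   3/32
0.0639 nats

Mutual information: I(X;Y) = H(X) + H(Y) - H(X,Y)

Marginals:
P(X) = (11/32, 5/16, 11/32), H(X) = 1.0976 nats
P(Y) = (11/32, 7/16, 7/32), H(Y) = 1.0612 nats

Joint entropy: H(X,Y) = 2.0949 nats

I(X;Y) = 1.0976 + 1.0612 - 2.0949 = 0.0639 nats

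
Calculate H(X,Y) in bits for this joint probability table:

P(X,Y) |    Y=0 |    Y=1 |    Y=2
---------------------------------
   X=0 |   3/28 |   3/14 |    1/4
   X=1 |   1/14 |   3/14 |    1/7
2.4707 bits

Joint entropy is H(X,Y) = -Σ_{x,y} p(x,y) log p(x,y).

Summing over all non-zero entries:
H(X,Y) = -[3/28·log_2(3/28) + 3/14·log_2(3/14) + 1/4·log_2(1/4) + 1/14·log_2(1/14) + 3/14·log_2(3/14) + 1/7·log_2(1/7)]
H(X,Y) = 2.4707 bits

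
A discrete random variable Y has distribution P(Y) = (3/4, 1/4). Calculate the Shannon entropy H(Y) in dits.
0.2442 dits

Shannon entropy is H(X) = -Σ p(x) log p(x).

For P = (3/4, 1/4):
H = -3/4 × log_10(3/4) -1/4 × log_10(1/4)
H = 0.2442 dits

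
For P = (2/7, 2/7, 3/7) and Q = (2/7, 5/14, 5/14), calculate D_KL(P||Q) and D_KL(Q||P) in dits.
D_KL(P||Q) = 0.0062, D_KL(Q||P) = 0.0063

KL divergence is not symmetric: D_KL(P||Q) ≠ D_KL(Q||P) in general.

D_KL(P||Q) = 0.0062 dits
D_KL(Q||P) = 0.0063 dits

No, they are not equal!

This asymmetry is why KL divergence is not a true distance metric.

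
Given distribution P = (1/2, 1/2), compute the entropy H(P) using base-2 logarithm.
1.0000 bits

Shannon entropy is H(X) = -Σ p(x) log p(x).

For P = (1/2, 1/2):
H = -1/2 × log_2(1/2) -1/2 × log_2(1/2)
H = 1.0000 bits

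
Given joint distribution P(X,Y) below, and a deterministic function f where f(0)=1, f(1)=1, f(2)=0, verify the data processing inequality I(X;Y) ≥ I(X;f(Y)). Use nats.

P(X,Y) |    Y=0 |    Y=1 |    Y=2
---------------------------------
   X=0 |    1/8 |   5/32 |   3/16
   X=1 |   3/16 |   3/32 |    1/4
I(X;Y) = 0.0167, I(X;f(Y)) = 0.0025, inequality holds: 0.0167 ≥ 0.0025

Data Processing Inequality: For any Markov chain X → Y → Z, we have I(X;Y) ≥ I(X;Z).

Here Z = f(Y) is a deterministic function of Y, forming X → Y → Z.

Original I(X;Y) = 0.0167 nats

After applying f:
P(X,Z) where Z=f(Y):
- P(X,Z=0) = P(X,Y=2)
- P(X,Z=1) = P(X,Y=0) + P(X,Y=1)

I(X;Z) = I(X;f(Y)) = 0.0025 nats

Verification: 0.0167 ≥ 0.0025 ✓

Information cannot be created by processing; the function f can only lose information about X.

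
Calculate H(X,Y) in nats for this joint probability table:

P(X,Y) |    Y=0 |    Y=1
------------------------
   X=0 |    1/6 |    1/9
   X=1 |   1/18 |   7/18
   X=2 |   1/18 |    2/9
1.5654 nats

Joint entropy is H(X,Y) = -Σ_{x,y} p(x,y) log p(x,y).

Summing over all non-zero entries:
H(X,Y) = -[1/6·log_e(1/6) + 1/9·log_e(1/9) + 1/18·log_e(1/18) + 7/18·log_e(7/18) + 1/18·log_e(1/18) + 2/9·log_e(2/9)]
H(X,Y) = 1.5654 nats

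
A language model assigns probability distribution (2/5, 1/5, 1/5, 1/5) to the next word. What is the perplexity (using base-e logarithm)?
3.7893

Perplexity is e^H (or exp(H) for natural log).

First, H = -Σ p log p = 1.3322 nats
Perplexity = e^1.3322 = 3.7893

Interpretation: The model's uncertainty is equivalent to choosing uniformly among 3.8 options.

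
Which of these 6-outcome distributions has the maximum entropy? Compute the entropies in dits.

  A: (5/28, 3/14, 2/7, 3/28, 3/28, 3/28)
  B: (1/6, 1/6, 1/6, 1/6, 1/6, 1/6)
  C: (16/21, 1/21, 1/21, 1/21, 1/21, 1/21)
B

For a discrete distribution over n outcomes, entropy is maximized by the uniform distribution.

Computing entropies:
H(A) = 0.7442 dits
H(B) = 0.7782 dits
H(C) = 0.4048 dits

The uniform distribution (where all probabilities equal 1/6) achieves the maximum entropy of log_10(6) = 0.7782 dits.

Distribution B has the highest entropy.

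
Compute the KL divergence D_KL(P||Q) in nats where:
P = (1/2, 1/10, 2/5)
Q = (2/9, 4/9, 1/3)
0.3292 nats

KL divergence: D_KL(P||Q) = Σ p(x) log(p(x)/q(x))

Computing term by term:
  x=0: 1/2 × log_e[(1/2)/(2/9)] = 1/2 × 0.8109 = 0.4055
  x=1: 1/10 × log_e[(1/10)/(4/9)] = 1/10 × -1.4917 = -0.1492
  x=2: 2/5 × log_e[(2/5)/(1/3)] = 2/5 × 0.1823 = 0.0729

D_KL(P||Q) = 0.3292 nats

Note: KL divergence is always non-negative and equals 0 iff P = Q.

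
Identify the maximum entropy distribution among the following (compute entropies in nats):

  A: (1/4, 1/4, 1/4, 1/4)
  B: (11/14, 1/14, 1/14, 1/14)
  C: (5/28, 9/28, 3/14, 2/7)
A

For a discrete distribution over n outcomes, entropy is maximized by the uniform distribution.

Computing entropies:
H(A) = 1.3863 nats
H(B) = 0.7550 nats
H(C) = 1.3605 nats

The uniform distribution (where all probabilities equal 1/4) achieves the maximum entropy of log_e(4) = 1.3863 nats.

Distribution A has the highest entropy.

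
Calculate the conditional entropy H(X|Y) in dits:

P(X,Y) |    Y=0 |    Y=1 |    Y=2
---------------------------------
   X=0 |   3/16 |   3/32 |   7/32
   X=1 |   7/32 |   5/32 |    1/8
0.2915 dits

Using the chain rule: H(X|Y) = H(X,Y) - H(Y)

First, compute H(X,Y) = 0.7603 dits

Marginal P(Y) = (13/32, 1/4, 11/32)
H(Y) = 0.4689 dits

H(X|Y) = H(X,Y) - H(Y) = 0.7603 - 0.4689 = 0.2915 dits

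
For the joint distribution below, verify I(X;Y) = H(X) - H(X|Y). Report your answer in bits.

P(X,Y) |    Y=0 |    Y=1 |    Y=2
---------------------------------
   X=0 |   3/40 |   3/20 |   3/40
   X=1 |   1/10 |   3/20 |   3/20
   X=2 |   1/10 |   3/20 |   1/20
I(X;Y) = 0.0305 bits

Mutual information has multiple equivalent forms:
- I(X;Y) = H(X) - H(X|Y)
- I(X;Y) = H(Y) - H(Y|X)
- I(X;Y) = H(X) + H(Y) - H(X,Y)

Computing all quantities:
H(X) = 1.5710, H(Y) = 1.5428, H(X,Y) = 3.0832
H(X|Y) = 1.5404, H(Y|X) = 1.5123

Verification:
H(X) - H(X|Y) = 1.5710 - 1.5404 = 0.0305
H(Y) - H(Y|X) = 1.5428 - 1.5123 = 0.0305
H(X) + H(Y) - H(X,Y) = 1.5710 + 1.5428 - 3.0832 = 0.0305

All forms give I(X;Y) = 0.0305 bits. ✓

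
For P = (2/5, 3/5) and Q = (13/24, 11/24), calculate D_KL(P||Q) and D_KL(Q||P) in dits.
D_KL(P||Q) = 0.0175, D_KL(Q||P) = 0.0177

KL divergence is not symmetric: D_KL(P||Q) ≠ D_KL(Q||P) in general.

D_KL(P||Q) = 0.0175 dits
D_KL(Q||P) = 0.0177 dits

No, they are not equal!

This asymmetry is why KL divergence is not a true distance metric.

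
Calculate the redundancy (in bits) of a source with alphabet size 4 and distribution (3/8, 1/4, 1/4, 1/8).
0.0944 bits

Redundancy measures how far a source is from maximum entropy:
R = H_max - H(X)

Maximum entropy for 4 symbols: H_max = log_2(4) = 2.0000 bits
Actual entropy: H(X) = 1.9056 bits
Redundancy: R = 2.0000 - 1.9056 = 0.0944 bits

This redundancy represents potential for compression: the source could be compressed by 0.0944 bits per symbol.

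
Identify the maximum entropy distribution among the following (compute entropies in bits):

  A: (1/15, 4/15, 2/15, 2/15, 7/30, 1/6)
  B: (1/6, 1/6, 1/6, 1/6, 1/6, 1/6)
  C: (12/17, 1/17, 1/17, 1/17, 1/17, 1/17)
B

For a discrete distribution over n outcomes, entropy is maximized by the uniform distribution.

Computing entropies:
H(A) = 2.4649 bits
H(B) = 2.5850 bits
H(C) = 1.5569 bits

The uniform distribution (where all probabilities equal 1/6) achieves the maximum entropy of log_2(6) = 2.5850 bits.

Distribution B has the highest entropy.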